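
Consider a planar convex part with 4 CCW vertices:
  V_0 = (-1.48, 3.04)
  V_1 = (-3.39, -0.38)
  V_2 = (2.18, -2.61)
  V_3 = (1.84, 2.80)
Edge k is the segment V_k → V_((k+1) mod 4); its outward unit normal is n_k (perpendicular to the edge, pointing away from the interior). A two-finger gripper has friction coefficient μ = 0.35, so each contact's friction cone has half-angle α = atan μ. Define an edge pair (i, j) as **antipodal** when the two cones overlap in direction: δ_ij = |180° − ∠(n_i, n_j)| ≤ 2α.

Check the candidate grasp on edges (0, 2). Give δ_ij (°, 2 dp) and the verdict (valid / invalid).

δ = 32.78°, valid

α = atan 0.35 = 19.29°;  2α = 38.58°
edge 0: e_0 = (-1.91, -3.42);  n_0 = (-0.8731, +0.4876)
edge 2: e_2 = (-0.34, +5.41);  n_2 = (+0.9980, +0.0627)
∠(n_0, n_2) = 147.22°
δ = |180° − 147.22°| = 32.78°
32.78° ≤ 2α = 38.58°  →  valid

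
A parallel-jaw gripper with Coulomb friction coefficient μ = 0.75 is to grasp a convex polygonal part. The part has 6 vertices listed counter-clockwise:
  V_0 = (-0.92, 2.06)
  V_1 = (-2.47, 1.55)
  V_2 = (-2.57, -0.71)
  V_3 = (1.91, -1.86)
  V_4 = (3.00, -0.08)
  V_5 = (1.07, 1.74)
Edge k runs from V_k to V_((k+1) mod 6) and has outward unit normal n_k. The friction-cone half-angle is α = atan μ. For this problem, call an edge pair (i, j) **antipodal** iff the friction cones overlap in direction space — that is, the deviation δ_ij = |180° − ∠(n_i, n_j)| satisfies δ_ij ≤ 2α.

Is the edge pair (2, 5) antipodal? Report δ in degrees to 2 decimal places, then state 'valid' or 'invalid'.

δ = 5.26°, valid

α = atan 0.75 = 36.87°;  2α = 73.74°
edge 2: e_2 = (+4.48, -1.15);  n_2 = (-0.2486, -0.9686)
edge 5: e_5 = (-1.99, +0.32);  n_5 = (+0.1588, +0.9873)
∠(n_2, n_5) = 174.74°
δ = |180° − 174.74°| = 5.26°
5.26° ≤ 2α = 73.74°  →  valid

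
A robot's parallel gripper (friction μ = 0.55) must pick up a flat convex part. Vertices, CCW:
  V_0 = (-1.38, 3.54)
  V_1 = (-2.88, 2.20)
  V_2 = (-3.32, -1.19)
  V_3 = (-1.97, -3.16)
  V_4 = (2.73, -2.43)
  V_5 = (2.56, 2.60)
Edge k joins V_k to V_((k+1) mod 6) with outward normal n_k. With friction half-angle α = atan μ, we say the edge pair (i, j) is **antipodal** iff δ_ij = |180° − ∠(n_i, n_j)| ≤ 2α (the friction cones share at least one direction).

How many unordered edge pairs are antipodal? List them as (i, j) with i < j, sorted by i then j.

count = 6; pairs: (0,3), (0,4), (1,4), (2,4), (2,5), (3,5)

α = atan 0.55 = 28.81°;  2α = 57.62°
n_0 = (-0.6662, +0.7458)
n_1 = (-0.9917, +0.1287)
n_2 = (-0.8249, -0.5653)
n_3 = (+0.1535, -0.9882)
n_4 = (+0.9994, +0.0338)
n_5 = (+0.2321, +0.9727)
  (0,1): δ = 139.17°  ·
  (0,2): δ = 97.35°  ·
  (0,3): δ = 32.95°  ✓
  (0,4): δ = 50.16°  ✓
  (0,5): δ = 124.81°  ·
  (1,2): δ = 138.18°  ·
  (1,3): δ = 73.78°  ·
  (1,4): δ = 9.33°  ✓
  (1,5): δ = 83.98°  ·
  (2,3): δ = 115.59°  ·
  (2,4): δ = 32.49°  ✓
  (2,5): δ = 42.16°  ✓
  (3,4): δ = 96.89°  ·
  (3,5): δ = 22.25°  ✓
  (4,5): δ = 105.35°  ·
antipodal pairs: 6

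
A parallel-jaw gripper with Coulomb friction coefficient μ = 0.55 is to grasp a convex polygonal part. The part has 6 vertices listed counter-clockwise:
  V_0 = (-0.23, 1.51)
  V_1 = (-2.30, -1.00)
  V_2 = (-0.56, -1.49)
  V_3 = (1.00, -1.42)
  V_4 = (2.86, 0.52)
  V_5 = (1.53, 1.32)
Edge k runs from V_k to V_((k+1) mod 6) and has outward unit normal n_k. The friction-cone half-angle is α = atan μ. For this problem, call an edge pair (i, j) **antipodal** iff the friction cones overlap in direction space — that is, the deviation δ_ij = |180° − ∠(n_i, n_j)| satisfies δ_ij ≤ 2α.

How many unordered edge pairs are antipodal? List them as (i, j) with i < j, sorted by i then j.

α = atan 0.55 = 28.81°;  2α = 57.62°
n_0 = (-0.7715, +0.6362)
n_1 = (-0.2711, -0.9626)
n_2 = (+0.0448, -0.9990)
n_3 = (+0.7218, -0.6921)
n_4 = (+0.5154, +0.8569)
n_5 = (+0.1073, +0.9942)
  (0,1): δ = 66.22°  ·
  (0,2): δ = 47.92°  ✓
  (0,3): δ = 4.28°  ✓
  (0,4): δ = 98.49°  ·
  (0,5): δ = 123.35°  ·
  (1,2): δ = 161.70°  ·
  (1,3): δ = 118.07°  ·
  (1,4): δ = 15.30°  ✓
  (1,5): δ = 9.57°  ✓
  (2,3): δ = 136.36°  ·
  (2,4): δ = 33.60°  ✓
  (2,5): δ = 8.73°  ✓
  (3,4): δ = 77.23°  ·
  (3,5): δ = 52.37°  ✓
  (4,5): δ = 155.13°  ·
antipodal pairs: 7

count = 7; pairs: (0,2), (0,3), (1,4), (1,5), (2,4), (2,5), (3,5)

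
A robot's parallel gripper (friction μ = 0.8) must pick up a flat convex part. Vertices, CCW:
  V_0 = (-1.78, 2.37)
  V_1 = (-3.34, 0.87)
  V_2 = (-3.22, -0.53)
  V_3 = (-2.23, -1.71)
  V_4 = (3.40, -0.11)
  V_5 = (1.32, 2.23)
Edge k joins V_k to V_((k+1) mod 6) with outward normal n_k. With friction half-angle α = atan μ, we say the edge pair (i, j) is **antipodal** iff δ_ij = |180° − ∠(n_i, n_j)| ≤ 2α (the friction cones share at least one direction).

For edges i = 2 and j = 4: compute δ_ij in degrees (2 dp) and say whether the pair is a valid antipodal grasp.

δ = 1.64°, valid

α = atan 0.8 = 38.66°;  2α = 77.32°
edge 2: e_2 = (+0.99, -1.18);  n_2 = (-0.7661, -0.6427)
edge 4: e_4 = (-2.08, +2.34);  n_4 = (+0.7474, +0.6644)
∠(n_2, n_4) = 178.36°
δ = |180° − 178.36°| = 1.64°
1.64° ≤ 2α = 77.32°  →  valid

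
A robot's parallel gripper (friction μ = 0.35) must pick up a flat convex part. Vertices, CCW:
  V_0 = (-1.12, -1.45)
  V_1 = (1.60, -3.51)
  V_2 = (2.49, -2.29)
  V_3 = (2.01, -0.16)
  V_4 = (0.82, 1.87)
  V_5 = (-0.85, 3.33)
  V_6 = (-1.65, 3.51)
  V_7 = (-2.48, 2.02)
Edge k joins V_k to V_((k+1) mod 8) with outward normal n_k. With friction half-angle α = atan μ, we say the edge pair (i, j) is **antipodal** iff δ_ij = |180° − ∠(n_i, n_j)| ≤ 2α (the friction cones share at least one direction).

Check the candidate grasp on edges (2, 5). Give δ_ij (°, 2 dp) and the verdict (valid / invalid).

α = atan 0.35 = 19.29°;  2α = 38.58°
edge 2: e_2 = (-0.48, +2.13);  n_2 = (+0.9755, +0.2198)
edge 5: e_5 = (-0.80, +0.18);  n_5 = (+0.2195, +0.9756)
∠(n_2, n_5) = 64.62°
δ = |180° − 64.62°| = 115.38°
115.38° > 2α = 38.58°  →  invalid

δ = 115.38°, invalid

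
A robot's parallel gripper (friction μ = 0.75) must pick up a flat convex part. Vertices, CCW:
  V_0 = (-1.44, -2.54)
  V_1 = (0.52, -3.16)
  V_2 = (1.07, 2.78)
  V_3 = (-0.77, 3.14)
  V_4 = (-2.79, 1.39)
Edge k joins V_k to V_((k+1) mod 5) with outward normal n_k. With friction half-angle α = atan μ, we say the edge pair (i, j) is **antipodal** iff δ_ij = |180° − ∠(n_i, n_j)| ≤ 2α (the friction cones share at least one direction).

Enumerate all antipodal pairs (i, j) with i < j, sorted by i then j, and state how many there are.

count = 5; pairs: (0,2), (0,3), (1,3), (1,4), (2,4)

α = atan 0.75 = 36.87°;  2α = 73.74°
n_0 = (-0.3016, -0.9534)
n_1 = (+0.9957, -0.0922)
n_2 = (+0.1920, +0.9814)
n_3 = (-0.6548, +0.7558)
n_4 = (-0.9458, -0.3249)
  (0,1): δ = 77.74°  ·
  (0,2): δ = 6.48°  ✓
  (0,3): δ = 58.46°  ✓
  (0,4): δ = 126.51°  ·
  (1,2): δ = 95.78°  ·
  (1,3): δ = 43.81°  ✓
  (1,4): δ = 24.25°  ✓
  (2,3): δ = 128.03°  ·
  (2,4): δ = 59.97°  ✓
  (3,4): δ = 111.95°  ·
antipodal pairs: 5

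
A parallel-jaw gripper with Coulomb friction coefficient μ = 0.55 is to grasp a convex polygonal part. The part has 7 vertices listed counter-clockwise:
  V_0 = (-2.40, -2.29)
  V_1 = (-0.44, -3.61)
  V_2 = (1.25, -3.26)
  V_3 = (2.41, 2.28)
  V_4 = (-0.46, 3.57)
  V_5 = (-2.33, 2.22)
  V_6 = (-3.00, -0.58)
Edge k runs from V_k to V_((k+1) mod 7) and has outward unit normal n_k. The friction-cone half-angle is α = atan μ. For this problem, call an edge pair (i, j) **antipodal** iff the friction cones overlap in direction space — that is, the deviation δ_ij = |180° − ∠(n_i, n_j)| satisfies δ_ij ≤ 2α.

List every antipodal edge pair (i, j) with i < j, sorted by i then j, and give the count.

count = 7; pairs: (0,3), (1,3), (1,4), (2,4), (2,5), (2,6), (3,6)

α = atan 0.55 = 28.81°;  2α = 57.62°
n_0 = (-0.5586, -0.8294)
n_1 = (+0.2028, -0.9792)
n_2 = (+0.9788, -0.2049)
n_3 = (+0.4100, +0.9121)
n_4 = (-0.5853, +0.8108)
n_5 = (-0.9725, +0.2327)
n_6 = (-0.9436, -0.3311)
  (0,1): δ = 134.34°  ·
  (0,2): δ = 67.87°  ·
  (0,3): δ = 9.76°  ✓
  (0,4): δ = 69.79°  ·
  (0,5): δ = 110.50°  ·
  (0,6): δ = 143.29°  ·
  (1,2): δ = 113.53°  ·
  (1,3): δ = 35.90°  ✓
  (1,4): δ = 24.13°  ✓
  (1,5): δ = 64.84°  ·
  (1,6): δ = 97.63°  ·
  (2,3): δ = 102.38°  ·
  (2,4): δ = 42.35°  ✓
  (2,5): δ = 1.63°  ✓
  (2,6): δ = 31.16°  ✓
  (3,4): δ = 119.97°  ·
  (3,5): δ = 79.25°  ·
  (3,6): δ = 46.46°  ✓
  (4,5): δ = 139.28°  ·
  (4,6): δ = 106.49°  ·
  (5,6): δ = 147.21°  ·
antipodal pairs: 7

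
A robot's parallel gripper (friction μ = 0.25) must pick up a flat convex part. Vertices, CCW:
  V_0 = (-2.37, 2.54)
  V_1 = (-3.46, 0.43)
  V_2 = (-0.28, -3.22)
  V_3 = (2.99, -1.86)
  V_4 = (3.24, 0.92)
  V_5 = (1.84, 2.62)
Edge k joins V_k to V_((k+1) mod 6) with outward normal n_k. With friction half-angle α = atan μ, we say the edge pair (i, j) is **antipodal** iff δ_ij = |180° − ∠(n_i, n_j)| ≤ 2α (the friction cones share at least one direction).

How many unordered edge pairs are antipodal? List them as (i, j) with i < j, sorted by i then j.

count = 3; pairs: (0,3), (1,4), (2,5)

α = atan 0.25 = 14.04°;  2α = 28.07°
n_0 = (-0.8885, +0.4590)
n_1 = (-0.7540, -0.6569)
n_2 = (+0.3840, -0.9233)
n_3 = (+0.9960, -0.0896)
n_4 = (+0.7719, +0.6357)
n_5 = (-0.0190, +0.9998)
  (0,1): δ = 111.62°  ·
  (0,2): δ = 40.10°  ·
  (0,3): δ = 22.18°  ✓
  (0,4): δ = 66.79°  ·
  (0,5): δ = 118.41°  ·
  (1,2): δ = 108.48°  ·
  (1,3): δ = 46.20°  ·
  (1,4): δ = 1.59°  ✓
  (1,5): δ = 50.03°  ·
  (2,3): δ = 117.72°  ·
  (2,4): δ = 73.11°  ·
  (2,5): δ = 21.49°  ✓
  (3,4): δ = 135.39°  ·
  (3,5): δ = 83.77°  ·
  (4,5): δ = 128.38°  ·
antipodal pairs: 3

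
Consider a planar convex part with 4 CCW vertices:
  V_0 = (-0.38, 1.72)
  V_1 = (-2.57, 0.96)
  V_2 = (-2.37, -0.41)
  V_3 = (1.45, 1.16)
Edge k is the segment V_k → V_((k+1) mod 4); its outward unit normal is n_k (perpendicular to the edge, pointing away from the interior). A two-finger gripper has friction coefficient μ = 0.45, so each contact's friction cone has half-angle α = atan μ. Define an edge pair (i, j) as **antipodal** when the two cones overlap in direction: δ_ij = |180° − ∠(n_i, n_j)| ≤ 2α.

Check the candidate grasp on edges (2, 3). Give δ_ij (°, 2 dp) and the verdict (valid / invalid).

δ = 39.36°, valid

α = atan 0.45 = 24.23°;  2α = 48.46°
edge 2: e_2 = (+3.82, +1.57);  n_2 = (+0.3801, -0.9249)
edge 3: e_3 = (-1.83, +0.56);  n_3 = (+0.2926, +0.9562)
∠(n_2, n_3) = 140.64°
δ = |180° − 140.64°| = 39.36°
39.36° ≤ 2α = 48.46°  →  valid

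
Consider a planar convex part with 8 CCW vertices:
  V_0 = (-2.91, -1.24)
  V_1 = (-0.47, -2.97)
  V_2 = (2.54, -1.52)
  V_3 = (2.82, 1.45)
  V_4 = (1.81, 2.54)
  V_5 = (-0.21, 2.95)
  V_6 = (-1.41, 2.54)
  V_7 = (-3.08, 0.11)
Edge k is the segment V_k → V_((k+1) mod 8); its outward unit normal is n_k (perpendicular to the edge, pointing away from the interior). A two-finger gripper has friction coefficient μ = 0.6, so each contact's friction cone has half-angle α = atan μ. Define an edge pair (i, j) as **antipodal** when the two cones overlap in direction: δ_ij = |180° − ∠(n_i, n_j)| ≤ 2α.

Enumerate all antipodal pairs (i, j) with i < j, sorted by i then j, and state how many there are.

count = 10; pairs: (0,2), (0,3), (0,4), (0,5), (1,4), (1,5), (1,6), (2,6), (2,7), (3,7)

α = atan 0.6 = 30.96°;  2α = 61.93°
n_0 = (-0.5784, -0.8158)
n_1 = (+0.4340, -0.9009)
n_2 = (+0.9956, -0.0939)
n_3 = (+0.7335, +0.6797)
n_4 = (+0.1989, +0.9800)
n_5 = (-0.3233, +0.9463)
n_6 = (-0.8241, +0.5664)
n_7 = (-0.9922, -0.1249)
  (0,1): δ = 118.94°  ·
  (0,2): δ = 60.05°  ✓
  (0,3): δ = 11.84°  ✓
  (0,4): δ = 23.86°  ✓
  (0,5): δ = 54.20°  ✓
  (0,6): δ = 90.84°  ·
  (0,7): δ = 132.51°  ·
  (1,2): δ = 121.11°  ·
  (1,3): δ = 72.90°  ·
  (1,4): δ = 37.19°  ✓
  (1,5): δ = 6.86°  ✓
  (1,6): δ = 29.78°  ✓
  (1,7): δ = 71.46°  ·
  (2,3): δ = 131.80°  ·
  (2,4): δ = 96.09°  ·
  (2,5): δ = 65.75°  ·
  (2,6): δ = 29.11°  ✓
  (2,7): δ = 12.56°  ✓
  (3,4): δ = 144.29°  ·
  (3,5): δ = 113.95°  ·
  (3,6): δ = 77.32°  ·
  (3,7): δ = 35.64°  ✓
  (4,5): δ = 149.66°  ·
  (4,6): δ = 113.03°  ·
  (4,7): δ = 71.35°  ·
  (5,6): δ = 143.36°  ·
  (5,7): δ = 101.69°  ·
  (6,7): δ = 138.32°  ·
antipodal pairs: 10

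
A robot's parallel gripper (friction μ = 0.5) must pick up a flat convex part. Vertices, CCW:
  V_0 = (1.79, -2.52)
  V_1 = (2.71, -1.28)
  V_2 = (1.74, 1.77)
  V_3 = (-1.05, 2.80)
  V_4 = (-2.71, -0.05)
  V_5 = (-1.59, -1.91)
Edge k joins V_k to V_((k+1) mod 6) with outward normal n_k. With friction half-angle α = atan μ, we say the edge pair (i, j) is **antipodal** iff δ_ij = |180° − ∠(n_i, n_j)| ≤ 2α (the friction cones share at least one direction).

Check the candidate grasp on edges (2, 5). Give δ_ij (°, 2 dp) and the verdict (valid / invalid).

δ = 10.03°, valid

α = atan 0.5 = 26.57°;  2α = 53.13°
edge 2: e_2 = (-2.79, +1.03);  n_2 = (+0.3463, +0.9381)
edge 5: e_5 = (+3.38, -0.61);  n_5 = (-0.1776, -0.9841)
∠(n_2, n_5) = 169.97°
δ = |180° − 169.97°| = 10.03°
10.03° ≤ 2α = 53.13°  →  valid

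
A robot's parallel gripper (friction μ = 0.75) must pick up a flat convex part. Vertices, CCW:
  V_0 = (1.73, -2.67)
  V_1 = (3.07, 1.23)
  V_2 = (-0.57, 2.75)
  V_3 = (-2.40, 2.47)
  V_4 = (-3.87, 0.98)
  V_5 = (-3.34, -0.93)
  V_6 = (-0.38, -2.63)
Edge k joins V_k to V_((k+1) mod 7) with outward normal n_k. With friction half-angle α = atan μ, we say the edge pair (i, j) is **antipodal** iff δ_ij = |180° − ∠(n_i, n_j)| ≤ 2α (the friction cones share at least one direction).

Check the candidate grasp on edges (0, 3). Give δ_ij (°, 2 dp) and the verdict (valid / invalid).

α = atan 0.75 = 36.87°;  2α = 73.74°
edge 0: e_0 = (+1.34, +3.90);  n_0 = (+0.9457, -0.3249)
edge 3: e_3 = (-1.47, -1.49);  n_3 = (-0.7119, +0.7023)
∠(n_0, n_3) = 154.35°
δ = |180° − 154.35°| = 25.65°
25.65° ≤ 2α = 73.74°  →  valid

δ = 25.65°, valid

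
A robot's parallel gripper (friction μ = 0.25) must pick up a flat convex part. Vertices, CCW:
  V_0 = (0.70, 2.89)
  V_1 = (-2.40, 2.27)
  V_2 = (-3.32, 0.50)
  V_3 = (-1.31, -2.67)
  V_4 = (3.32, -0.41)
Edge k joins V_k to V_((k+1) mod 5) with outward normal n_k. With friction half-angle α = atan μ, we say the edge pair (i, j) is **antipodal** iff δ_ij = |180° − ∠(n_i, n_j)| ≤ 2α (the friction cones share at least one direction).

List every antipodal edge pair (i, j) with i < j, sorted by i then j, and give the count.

count = 2; pairs: (0,3), (2,4)

α = atan 0.25 = 14.04°;  2α = 28.07°
n_0 = (-0.1961, +0.9806)
n_1 = (-0.8873, +0.4612)
n_2 = (-0.8445, -0.5355)
n_3 = (+0.4387, -0.8987)
n_4 = (+0.7832, +0.6218)
  (0,1): δ = 128.77°  ·
  (0,2): δ = 68.93°  ·
  (0,3): δ = 14.71°  ✓
  (0,4): δ = 117.14°  ·
  (1,2): δ = 120.16°  ·
  (1,3): δ = 36.52°  ·
  (1,4): δ = 65.91°  ·
  (2,3): δ = 96.36°  ·
  (2,4): δ = 6.07°  ✓
  (3,4): δ = 77.57°  ·
antipodal pairs: 2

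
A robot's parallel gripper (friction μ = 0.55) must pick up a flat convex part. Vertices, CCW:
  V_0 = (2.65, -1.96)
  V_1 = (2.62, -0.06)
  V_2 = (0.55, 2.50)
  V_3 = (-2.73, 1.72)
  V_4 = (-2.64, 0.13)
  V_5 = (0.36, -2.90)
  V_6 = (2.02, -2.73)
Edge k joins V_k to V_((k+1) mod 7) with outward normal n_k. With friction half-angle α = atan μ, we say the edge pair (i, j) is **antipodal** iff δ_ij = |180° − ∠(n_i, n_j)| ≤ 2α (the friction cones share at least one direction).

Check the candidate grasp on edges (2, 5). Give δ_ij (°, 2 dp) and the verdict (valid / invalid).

δ = 7.53°, valid

α = atan 0.55 = 28.81°;  2α = 57.62°
edge 2: e_2 = (-3.28, -0.78);  n_2 = (-0.2314, +0.9729)
edge 5: e_5 = (+1.66, +0.17);  n_5 = (+0.1019, -0.9948)
∠(n_2, n_5) = 172.47°
δ = |180° − 172.47°| = 7.53°
7.53° ≤ 2α = 57.62°  →  valid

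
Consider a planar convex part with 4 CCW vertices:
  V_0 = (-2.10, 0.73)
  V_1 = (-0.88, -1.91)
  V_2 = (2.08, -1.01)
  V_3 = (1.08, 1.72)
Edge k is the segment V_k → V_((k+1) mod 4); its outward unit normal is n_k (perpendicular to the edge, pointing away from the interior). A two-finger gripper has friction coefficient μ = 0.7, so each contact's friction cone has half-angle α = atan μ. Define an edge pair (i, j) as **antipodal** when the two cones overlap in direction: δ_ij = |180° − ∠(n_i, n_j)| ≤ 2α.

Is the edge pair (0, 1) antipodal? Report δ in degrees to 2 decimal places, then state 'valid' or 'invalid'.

α = atan 0.7 = 34.99°;  2α = 69.98°
edge 0: e_0 = (+1.22, -2.64);  n_0 = (-0.9078, -0.4195)
edge 1: e_1 = (+2.96, +0.90);  n_1 = (+0.2909, -0.9568)
∠(n_0, n_1) = 82.11°
δ = |180° − 82.11°| = 97.89°
97.89° > 2α = 69.98°  →  invalid

δ = 97.89°, invalid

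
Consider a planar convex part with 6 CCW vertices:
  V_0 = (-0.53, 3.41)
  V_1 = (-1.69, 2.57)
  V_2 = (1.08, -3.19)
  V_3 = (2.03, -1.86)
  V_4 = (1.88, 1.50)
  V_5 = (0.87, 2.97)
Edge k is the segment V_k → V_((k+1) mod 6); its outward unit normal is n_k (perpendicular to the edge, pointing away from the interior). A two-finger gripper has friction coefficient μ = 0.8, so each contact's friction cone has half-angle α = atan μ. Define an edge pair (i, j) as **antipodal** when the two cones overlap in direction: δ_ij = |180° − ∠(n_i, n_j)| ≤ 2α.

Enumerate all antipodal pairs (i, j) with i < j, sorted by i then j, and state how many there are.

α = atan 0.8 = 38.66°;  2α = 77.32°
n_0 = (-0.5865, +0.8099)
n_1 = (-0.9012, -0.4334)
n_2 = (+0.8137, -0.5812)
n_3 = (+0.9990, +0.0446)
n_4 = (+0.8242, +0.5663)
n_5 = (+0.2998, +0.9540)
  (0,1): δ = 100.23°  ·
  (0,2): δ = 18.55°  ✓
  (0,3): δ = 56.65°  ✓
  (0,4): δ = 88.58°  ·
  (0,5): δ = 126.64°  ·
  (1,2): δ = 61.22°  ✓
  (1,3): δ = 23.13°  ✓
  (1,4): δ = 8.81°  ✓
  (1,5): δ = 46.87°  ✓
  (2,3): δ = 141.91°  ·
  (2,4): δ = 109.97°  ·
  (2,5): δ = 71.91°  ✓
  (3,4): δ = 148.06°  ·
  (3,5): δ = 110.00°  ·
  (4,5): δ = 141.94°  ·
antipodal pairs: 7

count = 7; pairs: (0,2), (0,3), (1,2), (1,3), (1,4), (1,5), (2,5)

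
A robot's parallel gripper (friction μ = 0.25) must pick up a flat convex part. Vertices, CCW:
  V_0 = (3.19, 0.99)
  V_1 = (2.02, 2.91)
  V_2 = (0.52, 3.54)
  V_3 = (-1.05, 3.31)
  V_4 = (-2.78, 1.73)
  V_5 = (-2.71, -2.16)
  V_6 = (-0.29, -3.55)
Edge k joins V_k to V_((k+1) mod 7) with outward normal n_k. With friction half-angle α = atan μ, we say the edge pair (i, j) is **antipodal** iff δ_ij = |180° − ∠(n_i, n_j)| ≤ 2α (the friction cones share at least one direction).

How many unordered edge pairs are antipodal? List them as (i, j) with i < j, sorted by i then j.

α = atan 0.25 = 14.04°;  2α = 28.07°
n_0 = (+0.8539, +0.5204)
n_1 = (+0.3872, +0.9220)
n_2 = (-0.1449, +0.9894)
n_3 = (-0.6744, +0.7384)
n_4 = (-0.9998, -0.0180)
n_5 = (-0.4981, -0.8671)
n_6 = (+0.7937, -0.6084)
  (0,1): δ = 144.14°  ·
  (0,2): δ = 113.02°  ·
  (0,3): δ = 78.95°  ·
  (0,4): δ = 30.33°  ·
  (0,5): δ = 28.77°  ·
  (0,6): δ = 111.17°  ·
  (1,2): δ = 148.88°  ·
  (1,3): δ = 114.81°  ·
  (1,4): δ = 66.19°  ·
  (1,5): δ = 7.09°  ✓
  (1,6): δ = 75.31°  ·
  (2,3): δ = 145.93°  ·
  (2,4): δ = 97.30°  ·
  (2,5): δ = 38.21°  ·
  (2,6): δ = 44.19°  ·
  (3,4): δ = 131.37°  ·
  (3,5): δ = 72.28°  ·
  (3,6): δ = 10.12°  ✓
  (4,5): δ = 120.90°  ·
  (4,6): δ = 38.50°  ·
  (5,6): δ = 97.60°  ·
antipodal pairs: 2

count = 2; pairs: (1,5), (3,6)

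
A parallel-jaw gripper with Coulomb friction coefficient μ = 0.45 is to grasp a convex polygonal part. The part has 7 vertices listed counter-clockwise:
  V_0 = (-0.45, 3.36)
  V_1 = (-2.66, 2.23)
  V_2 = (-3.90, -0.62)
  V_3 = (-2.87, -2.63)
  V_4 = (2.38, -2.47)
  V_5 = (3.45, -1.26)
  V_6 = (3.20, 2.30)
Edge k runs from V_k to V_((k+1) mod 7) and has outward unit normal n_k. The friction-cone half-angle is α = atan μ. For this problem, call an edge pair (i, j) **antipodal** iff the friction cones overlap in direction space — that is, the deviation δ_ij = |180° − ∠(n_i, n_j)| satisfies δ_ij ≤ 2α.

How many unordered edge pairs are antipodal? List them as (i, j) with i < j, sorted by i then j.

α = atan 0.45 = 24.23°;  2α = 48.46°
n_0 = (-0.4553, +0.8904)
n_1 = (-0.9170, +0.3990)
n_2 = (-0.8900, -0.4560)
n_3 = (+0.0305, -0.9995)
n_4 = (+0.7491, -0.6624)
n_5 = (+0.9975, +0.0701)
n_6 = (+0.2789, +0.9603)
  (0,1): δ = 140.59°  ·
  (0,2): δ = 89.95°  ·
  (0,3): δ = 25.34°  ✓
  (0,4): δ = 21.43°  ✓
  (0,5): δ = 66.94°  ·
  (0,6): δ = 136.72°  ·
  (1,2): δ = 129.35°  ·
  (1,3): δ = 64.74°  ·
  (1,4): δ = 17.97°  ✓
  (1,5): δ = 27.53°  ✓
  (1,6): δ = 97.32°  ·
  (2,3): δ = 115.39°  ·
  (2,4): δ = 68.62°  ·
  (2,5): δ = 23.12°  ✓
  (2,6): δ = 46.67°  ✓
  (3,4): δ = 133.23°  ·
  (3,5): δ = 87.73°  ·
  (3,6): δ = 17.94°  ✓
  (4,5): δ = 134.50°  ·
  (4,6): δ = 64.71°  ·
  (5,6): δ = 110.21°  ·
antipodal pairs: 7

count = 7; pairs: (0,3), (0,4), (1,4), (1,5), (2,5), (2,6), (3,6)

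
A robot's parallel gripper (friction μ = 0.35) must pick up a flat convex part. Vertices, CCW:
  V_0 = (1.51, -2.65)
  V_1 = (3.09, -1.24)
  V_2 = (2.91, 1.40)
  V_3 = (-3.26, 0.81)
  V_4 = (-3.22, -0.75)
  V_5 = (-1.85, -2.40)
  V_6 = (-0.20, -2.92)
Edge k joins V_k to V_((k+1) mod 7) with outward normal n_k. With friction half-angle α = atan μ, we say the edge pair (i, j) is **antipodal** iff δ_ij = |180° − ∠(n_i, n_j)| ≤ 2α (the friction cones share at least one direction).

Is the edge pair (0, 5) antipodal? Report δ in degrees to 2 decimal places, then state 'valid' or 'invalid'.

α = atan 0.35 = 19.29°;  2α = 38.58°
edge 0: e_0 = (+1.58, +1.41);  n_0 = (+0.6658, -0.7461)
edge 5: e_5 = (+1.65, -0.52);  n_5 = (-0.3006, -0.9538)
∠(n_0, n_5) = 59.24°
δ = |180° − 59.24°| = 120.76°
120.76° > 2α = 38.58°  →  invalid

δ = 120.76°, invalid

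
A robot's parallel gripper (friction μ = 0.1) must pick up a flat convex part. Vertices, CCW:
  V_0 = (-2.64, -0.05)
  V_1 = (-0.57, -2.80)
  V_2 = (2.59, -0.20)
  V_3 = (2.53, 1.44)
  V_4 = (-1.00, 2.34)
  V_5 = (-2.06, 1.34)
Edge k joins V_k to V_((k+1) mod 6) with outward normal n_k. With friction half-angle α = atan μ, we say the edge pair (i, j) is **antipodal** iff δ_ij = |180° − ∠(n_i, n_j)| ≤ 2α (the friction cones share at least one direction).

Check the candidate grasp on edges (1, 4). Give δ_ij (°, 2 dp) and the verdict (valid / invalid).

δ = 3.88°, valid

α = atan 0.1 = 5.71°;  2α = 11.42°
edge 1: e_1 = (+3.16, +2.60);  n_1 = (+0.6354, -0.7722)
edge 4: e_4 = (-1.06, -1.00);  n_4 = (-0.6862, +0.7274)
∠(n_1, n_4) = 176.12°
δ = |180° − 176.12°| = 3.88°
3.88° ≤ 2α = 11.42°  →  valid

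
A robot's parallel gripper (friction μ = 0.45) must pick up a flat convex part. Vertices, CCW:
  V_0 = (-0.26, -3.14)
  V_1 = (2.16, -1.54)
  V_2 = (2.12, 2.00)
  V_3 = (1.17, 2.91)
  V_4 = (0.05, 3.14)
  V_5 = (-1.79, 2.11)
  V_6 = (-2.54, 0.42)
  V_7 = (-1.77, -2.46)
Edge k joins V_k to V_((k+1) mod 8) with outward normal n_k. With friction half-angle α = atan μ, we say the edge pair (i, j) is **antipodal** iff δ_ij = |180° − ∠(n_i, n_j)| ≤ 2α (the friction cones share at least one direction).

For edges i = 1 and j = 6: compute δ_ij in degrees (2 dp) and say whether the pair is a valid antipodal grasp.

α = atan 0.45 = 24.23°;  2α = 48.46°
edge 1: e_1 = (-0.04, +3.54);  n_1 = (+0.9999, +0.0113)
edge 6: e_6 = (+0.77, -2.88);  n_6 = (-0.9661, -0.2583)
∠(n_1, n_6) = 165.68°
δ = |180° − 165.68°| = 14.32°
14.32° ≤ 2α = 48.46°  →  valid

δ = 14.32°, valid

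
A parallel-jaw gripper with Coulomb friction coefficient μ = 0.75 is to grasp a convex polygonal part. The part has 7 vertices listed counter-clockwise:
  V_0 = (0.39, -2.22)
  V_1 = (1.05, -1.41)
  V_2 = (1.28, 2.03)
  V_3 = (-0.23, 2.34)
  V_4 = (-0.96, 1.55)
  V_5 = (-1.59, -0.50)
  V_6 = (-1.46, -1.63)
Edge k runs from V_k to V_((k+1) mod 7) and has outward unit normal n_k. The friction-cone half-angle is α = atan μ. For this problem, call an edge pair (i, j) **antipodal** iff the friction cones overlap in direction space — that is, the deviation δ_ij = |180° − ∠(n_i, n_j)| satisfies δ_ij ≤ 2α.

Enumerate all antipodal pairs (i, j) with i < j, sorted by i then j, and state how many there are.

count = 10; pairs: (0,2), (0,3), (0,4), (0,5), (1,3), (1,4), (1,5), (2,5), (2,6), (3,6)

α = atan 0.75 = 36.87°;  2α = 73.74°
n_0 = (+0.7752, -0.6317)
n_1 = (+0.9978, -0.0667)
n_2 = (+0.2011, +0.9796)
n_3 = (-0.7344, +0.6787)
n_4 = (-0.9559, +0.2938)
n_5 = (-0.9934, -0.1143)
n_6 = (-0.3038, -0.9527)
  (0,1): δ = 144.65°  ·
  (0,2): δ = 62.43°  ✓
  (0,3): δ = 3.57°  ✓
  (0,4): δ = 22.09°  ✓
  (0,5): δ = 45.74°  ✓
  (0,6): δ = 111.49°  ·
  (1,2): δ = 97.78°  ·
  (1,3): δ = 38.91°  ✓
  (1,4): δ = 13.26°  ✓
  (1,5): δ = 10.39°  ✓
  (1,6): δ = 76.14°  ·
  (2,3): δ = 121.14°  ·
  (2,4): δ = 95.48°  ·
  (2,5): δ = 71.84°  ✓
  (2,6): δ = 6.09°  ✓
  (3,4): δ = 154.34°  ·
  (3,5): δ = 130.70°  ·
  (3,6): δ = 64.95°  ✓
  (4,5): δ = 156.35°  ·
  (4,6): δ = 90.61°  ·
  (5,6): δ = 114.25°  ·
antipodal pairs: 10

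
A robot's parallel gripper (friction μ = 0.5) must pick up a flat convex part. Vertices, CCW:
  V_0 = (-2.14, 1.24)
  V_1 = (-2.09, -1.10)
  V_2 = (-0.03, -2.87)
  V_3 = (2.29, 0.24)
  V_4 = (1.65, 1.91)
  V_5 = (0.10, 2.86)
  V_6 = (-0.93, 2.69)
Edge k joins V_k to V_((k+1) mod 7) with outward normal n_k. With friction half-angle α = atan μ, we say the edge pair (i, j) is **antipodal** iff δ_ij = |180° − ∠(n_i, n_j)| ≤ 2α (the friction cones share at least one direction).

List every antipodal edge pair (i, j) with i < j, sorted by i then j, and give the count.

count = 7; pairs: (0,2), (0,3), (1,3), (1,4), (1,5), (2,5), (2,6)

α = atan 0.5 = 26.57°;  2α = 53.13°
n_0 = (-0.9998, -0.0214)
n_1 = (-0.6517, -0.7585)
n_2 = (+0.8015, -0.5979)
n_3 = (+0.9338, +0.3579)
n_4 = (+0.5226, +0.8526)
n_5 = (-0.1628, +0.9867)
n_6 = (-0.7678, +0.6407)
  (0,1): δ = 131.89°  ·
  (0,2): δ = 37.95°  ✓
  (0,3): δ = 19.74°  ✓
  (0,4): δ = 57.27°  ·
  (0,5): δ = 98.15°  ·
  (0,6): δ = 138.93°  ·
  (1,2): δ = 86.05°  ·
  (1,3): δ = 28.36°  ✓
  (1,4): δ = 9.17°  ✓
  (1,5): δ = 50.04°  ✓
  (1,6): δ = 90.83°  ·
  (2,3): δ = 122.31°  ·
  (2,4): δ = 84.78°  ·
  (2,5): δ = 43.91°  ✓
  (2,6): δ = 3.12°  ✓
  (3,4): δ = 142.47°  ·
  (3,5): δ = 101.60°  ·
  (3,6): δ = 60.81°  ·
  (4,5): δ = 139.12°  ·
  (4,6): δ = 98.34°  ·
  (5,6): δ = 139.22°  ·
antipodal pairs: 7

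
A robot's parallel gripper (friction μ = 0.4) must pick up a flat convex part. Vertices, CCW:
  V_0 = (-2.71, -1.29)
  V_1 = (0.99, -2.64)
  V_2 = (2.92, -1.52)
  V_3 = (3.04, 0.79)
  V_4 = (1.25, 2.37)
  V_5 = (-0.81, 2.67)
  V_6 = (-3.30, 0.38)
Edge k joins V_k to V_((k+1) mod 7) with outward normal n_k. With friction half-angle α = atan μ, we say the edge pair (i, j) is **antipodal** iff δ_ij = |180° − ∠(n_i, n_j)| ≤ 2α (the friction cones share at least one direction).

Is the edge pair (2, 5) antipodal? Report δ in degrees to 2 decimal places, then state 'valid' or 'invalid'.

α = atan 0.4 = 21.80°;  2α = 43.60°
edge 2: e_2 = (+0.12, +2.31);  n_2 = (+0.9987, -0.0519)
edge 5: e_5 = (-2.49, -2.29);  n_5 = (-0.6769, +0.7360)
∠(n_2, n_5) = 135.58°
δ = |180° − 135.58°| = 44.42°
44.42° > 2α = 43.60°  →  invalid

δ = 44.42°, invalid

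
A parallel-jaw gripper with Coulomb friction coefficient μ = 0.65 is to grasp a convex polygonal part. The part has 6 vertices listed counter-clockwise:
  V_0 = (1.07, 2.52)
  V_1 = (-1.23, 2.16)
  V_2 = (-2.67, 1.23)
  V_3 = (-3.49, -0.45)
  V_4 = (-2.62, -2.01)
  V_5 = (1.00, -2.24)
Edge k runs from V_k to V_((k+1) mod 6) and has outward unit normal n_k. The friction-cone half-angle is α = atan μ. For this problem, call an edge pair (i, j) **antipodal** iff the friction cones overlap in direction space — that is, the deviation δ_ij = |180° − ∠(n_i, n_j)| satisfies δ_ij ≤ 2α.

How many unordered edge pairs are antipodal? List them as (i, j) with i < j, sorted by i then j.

α = atan 0.65 = 33.02°;  2α = 66.05°
n_0 = (-0.1546, +0.9880)
n_1 = (-0.5425, +0.8400)
n_2 = (-0.8987, +0.4386)
n_3 = (-0.8734, -0.4871)
n_4 = (-0.0634, -0.9980)
n_5 = (+0.9999, -0.0147)
  (0,1): δ = 156.04°  ·
  (0,2): δ = 124.91°  ·
  (0,3): δ = 69.75°  ·
  (0,4): δ = 12.53°  ✓
  (0,5): δ = 80.26°  ·
  (1,2): δ = 148.87°  ·
  (1,3): δ = 93.71°  ·
  (1,4): δ = 36.49°  ✓
  (1,5): δ = 56.30°  ✓
  (2,3): δ = 124.84°  ·
  (2,4): δ = 67.62°  ·
  (2,5): δ = 25.17°  ✓
  (3,4): δ = 122.78°  ·
  (3,5): δ = 29.99°  ✓
  (4,5): δ = 87.21°  ·
antipodal pairs: 5

count = 5; pairs: (0,4), (1,4), (1,5), (2,5), (3,5)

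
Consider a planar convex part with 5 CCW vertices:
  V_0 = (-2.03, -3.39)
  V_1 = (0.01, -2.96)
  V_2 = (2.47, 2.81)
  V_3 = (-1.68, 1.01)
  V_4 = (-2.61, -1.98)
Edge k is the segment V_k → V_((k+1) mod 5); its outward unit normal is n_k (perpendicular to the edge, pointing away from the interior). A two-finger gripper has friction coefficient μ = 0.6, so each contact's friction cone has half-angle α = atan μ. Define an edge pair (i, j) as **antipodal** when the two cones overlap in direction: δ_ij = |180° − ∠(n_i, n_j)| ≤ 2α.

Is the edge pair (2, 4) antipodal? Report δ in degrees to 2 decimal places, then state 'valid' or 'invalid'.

α = atan 0.6 = 30.96°;  2α = 61.93°
edge 2: e_2 = (-4.15, -1.80);  n_2 = (-0.3979, +0.9174)
edge 4: e_4 = (+0.58, -1.41);  n_4 = (-0.9248, -0.3804)
∠(n_2, n_4) = 88.91°
δ = |180° − 88.91°| = 91.09°
91.09° > 2α = 61.93°  →  invalid

δ = 91.09°, invalid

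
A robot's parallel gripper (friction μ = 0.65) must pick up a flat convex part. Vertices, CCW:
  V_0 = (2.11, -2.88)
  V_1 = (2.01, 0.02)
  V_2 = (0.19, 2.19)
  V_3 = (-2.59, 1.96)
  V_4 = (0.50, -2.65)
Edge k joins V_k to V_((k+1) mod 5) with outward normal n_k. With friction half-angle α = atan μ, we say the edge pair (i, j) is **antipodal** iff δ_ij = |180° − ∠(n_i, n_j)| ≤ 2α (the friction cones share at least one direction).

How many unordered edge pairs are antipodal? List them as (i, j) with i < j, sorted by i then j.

count = 5; pairs: (0,3), (1,3), (1,4), (2,3), (2,4)

α = atan 0.65 = 33.02°;  2α = 66.05°
n_0 = (+0.9994, +0.0345)
n_1 = (+0.7662, +0.6426)
n_2 = (-0.0825, +0.9966)
n_3 = (-0.8307, -0.5568)
n_4 = (-0.1414, -0.9899)
  (0,1): δ = 141.99°  ·
  (0,2): δ = 87.25°  ·
  (0,3): δ = 31.86°  ✓
  (0,4): δ = 79.89°  ·
  (1,2): δ = 125.26°  ·
  (1,3): δ = 6.15°  ✓
  (1,4): δ = 41.88°  ✓
  (2,3): δ = 60.90°  ✓
  (2,4): δ = 12.86°  ✓
  (3,4): δ = 131.96°  ·
antipodal pairs: 5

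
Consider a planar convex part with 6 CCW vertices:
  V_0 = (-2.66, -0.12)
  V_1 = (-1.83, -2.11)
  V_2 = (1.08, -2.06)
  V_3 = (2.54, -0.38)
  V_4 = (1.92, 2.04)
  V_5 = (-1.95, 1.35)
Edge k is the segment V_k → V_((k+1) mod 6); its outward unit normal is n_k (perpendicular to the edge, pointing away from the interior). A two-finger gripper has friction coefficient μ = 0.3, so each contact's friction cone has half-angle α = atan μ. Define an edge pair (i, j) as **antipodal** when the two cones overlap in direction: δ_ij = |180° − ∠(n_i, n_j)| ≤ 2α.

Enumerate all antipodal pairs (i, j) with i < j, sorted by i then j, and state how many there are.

α = atan 0.3 = 16.70°;  2α = 33.40°
n_0 = (-0.9229, -0.3849)
n_1 = (+0.0172, -0.9999)
n_2 = (+0.7548, -0.6560)
n_3 = (+0.9687, +0.2482)
n_4 = (-0.1755, +0.9845)
n_5 = (-0.9005, +0.4349)
  (0,1): δ = 111.66°  ·
  (0,2): δ = 63.63°  ·
  (0,3): δ = 8.27°  ✓
  (0,4): δ = 77.47°  ·
  (0,5): δ = 131.58°  ·
  (1,2): δ = 131.98°  ·
  (1,3): δ = 76.61°  ·
  (1,4): δ = 9.12°  ✓
  (1,5): δ = 63.24°  ·
  (2,3): δ = 124.64°  ·
  (2,4): δ = 38.90°  ·
  (2,5): δ = 15.21°  ✓
  (3,4): δ = 94.26°  ·
  (3,5): δ = 40.15°  ·
  (4,5): δ = 125.89°  ·
antipodal pairs: 3

count = 3; pairs: (0,3), (1,4), (2,5)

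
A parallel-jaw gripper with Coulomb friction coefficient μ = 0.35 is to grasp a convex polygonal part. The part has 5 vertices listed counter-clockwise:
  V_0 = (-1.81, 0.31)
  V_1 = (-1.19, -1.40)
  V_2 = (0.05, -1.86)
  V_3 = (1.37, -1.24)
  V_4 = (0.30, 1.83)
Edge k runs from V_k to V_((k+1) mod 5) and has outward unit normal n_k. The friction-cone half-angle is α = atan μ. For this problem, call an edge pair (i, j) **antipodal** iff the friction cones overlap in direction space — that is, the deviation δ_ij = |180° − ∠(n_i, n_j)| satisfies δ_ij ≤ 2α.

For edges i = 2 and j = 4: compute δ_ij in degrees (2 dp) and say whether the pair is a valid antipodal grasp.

α = atan 0.35 = 19.29°;  2α = 38.58°
edge 2: e_2 = (+1.32, +0.62);  n_2 = (+0.4251, -0.9051)
edge 4: e_4 = (-2.11, -1.52);  n_4 = (-0.5845, +0.8114)
∠(n_2, n_4) = 169.39°
δ = |180° − 169.39°| = 10.61°
10.61° ≤ 2α = 38.58°  →  valid

δ = 10.61°, valid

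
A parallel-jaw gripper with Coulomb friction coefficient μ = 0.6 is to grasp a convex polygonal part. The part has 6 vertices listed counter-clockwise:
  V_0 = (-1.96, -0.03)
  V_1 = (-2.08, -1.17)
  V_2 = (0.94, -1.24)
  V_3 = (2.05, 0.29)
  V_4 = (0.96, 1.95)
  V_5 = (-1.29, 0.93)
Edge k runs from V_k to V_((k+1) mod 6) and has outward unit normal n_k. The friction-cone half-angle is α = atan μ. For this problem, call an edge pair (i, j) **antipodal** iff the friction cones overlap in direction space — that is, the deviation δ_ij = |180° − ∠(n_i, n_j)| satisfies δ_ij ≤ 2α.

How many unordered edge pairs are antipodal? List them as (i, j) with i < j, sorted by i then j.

count = 7; pairs: (0,2), (0,3), (1,3), (1,4), (1,5), (2,4), (2,5)

α = atan 0.6 = 30.96°;  2α = 61.93°
n_0 = (-0.9945, +0.1047)
n_1 = (-0.0232, -0.9997)
n_2 = (+0.8094, -0.5872)
n_3 = (+0.8359, +0.5489)
n_4 = (-0.4129, +0.9108)
n_5 = (-0.8200, +0.5723)
  (0,1): δ = 85.32°  ·
  (0,2): δ = 29.95°  ✓
  (0,3): δ = 39.30°  ✓
  (0,4): δ = 120.40°  ·
  (0,5): δ = 151.10°  ·
  (1,2): δ = 124.63°  ·
  (1,3): δ = 55.38°  ✓
  (1,4): δ = 25.71°  ✓
  (1,5): δ = 56.42°  ✓
  (2,3): δ = 110.75°  ·
  (2,4): δ = 29.65°  ✓
  (2,5): δ = 1.05°  ✓
  (3,4): δ = 98.90°  ·
  (3,5): δ = 68.20°  ·
  (4,5): δ = 149.30°  ·
antipodal pairs: 7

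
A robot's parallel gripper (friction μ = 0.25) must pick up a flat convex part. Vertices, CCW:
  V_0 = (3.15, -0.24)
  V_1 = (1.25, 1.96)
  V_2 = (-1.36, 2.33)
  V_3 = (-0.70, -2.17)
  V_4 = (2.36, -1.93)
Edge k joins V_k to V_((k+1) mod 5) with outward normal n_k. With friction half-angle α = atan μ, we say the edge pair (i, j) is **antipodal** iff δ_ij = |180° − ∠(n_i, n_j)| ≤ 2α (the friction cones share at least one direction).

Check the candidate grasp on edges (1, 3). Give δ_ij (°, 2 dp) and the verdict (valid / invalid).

α = atan 0.25 = 14.04°;  2α = 28.07°
edge 1: e_1 = (-2.61, +0.37);  n_1 = (+0.1404, +0.9901)
edge 3: e_3 = (+3.06, +0.24);  n_3 = (+0.0782, -0.9969)
∠(n_1, n_3) = 167.45°
δ = |180° − 167.45°| = 12.55°
12.55° ≤ 2α = 28.07°  →  valid

δ = 12.55°, valid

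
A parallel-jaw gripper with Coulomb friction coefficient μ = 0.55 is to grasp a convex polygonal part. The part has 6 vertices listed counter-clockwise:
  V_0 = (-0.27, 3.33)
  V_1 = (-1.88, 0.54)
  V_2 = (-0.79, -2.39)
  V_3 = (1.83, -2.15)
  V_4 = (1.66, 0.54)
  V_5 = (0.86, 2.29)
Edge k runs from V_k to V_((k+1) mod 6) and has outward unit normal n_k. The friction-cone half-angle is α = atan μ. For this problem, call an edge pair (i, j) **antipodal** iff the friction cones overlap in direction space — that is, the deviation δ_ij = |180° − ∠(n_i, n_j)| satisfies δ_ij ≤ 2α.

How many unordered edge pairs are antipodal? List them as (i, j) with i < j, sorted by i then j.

count = 7; pairs: (0,2), (0,3), (0,4), (1,3), (1,4), (1,5), (2,5)

α = atan 0.55 = 28.81°;  2α = 57.62°
n_0 = (-0.8661, +0.4998)
n_1 = (-0.9372, -0.3487)
n_2 = (+0.0912, -0.9958)
n_3 = (+0.9980, +0.0631)
n_4 = (+0.9095, +0.4158)
n_5 = (+0.6772, +0.7358)
  (0,1): δ = 129.61°  ·
  (0,2): δ = 54.78°  ✓
  (0,3): δ = 33.60°  ✓
  (0,4): δ = 54.55°  ✓
  (0,5): δ = 77.36°  ·
  (1,2): δ = 105.17°  ·
  (1,3): δ = 16.79°  ✓
  (1,4): δ = 4.16°  ✓
  (1,5): δ = 26.97°  ✓
  (2,3): δ = 91.62°  ·
  (2,4): δ = 70.67°  ·
  (2,5): δ = 47.86°  ✓
  (3,4): δ = 159.05°  ·
  (3,5): δ = 136.24°  ·
  (4,5): δ = 157.19°  ·
antipodal pairs: 7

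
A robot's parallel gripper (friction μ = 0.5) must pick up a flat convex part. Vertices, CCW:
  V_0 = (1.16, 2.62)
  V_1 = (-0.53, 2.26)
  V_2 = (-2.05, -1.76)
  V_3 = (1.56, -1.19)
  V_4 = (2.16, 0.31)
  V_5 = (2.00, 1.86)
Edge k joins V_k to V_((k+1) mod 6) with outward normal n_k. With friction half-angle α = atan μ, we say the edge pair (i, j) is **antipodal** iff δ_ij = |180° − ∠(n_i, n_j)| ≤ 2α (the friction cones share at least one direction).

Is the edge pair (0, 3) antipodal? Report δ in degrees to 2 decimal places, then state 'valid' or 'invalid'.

δ = 56.17°, invalid

α = atan 0.5 = 26.57°;  2α = 53.13°
edge 0: e_0 = (-1.69, -0.36);  n_0 = (-0.2083, +0.9781)
edge 3: e_3 = (+0.60, +1.50);  n_3 = (+0.9285, -0.3714)
∠(n_0, n_3) = 123.83°
δ = |180° − 123.83°| = 56.17°
56.17° > 2α = 53.13°  →  invalid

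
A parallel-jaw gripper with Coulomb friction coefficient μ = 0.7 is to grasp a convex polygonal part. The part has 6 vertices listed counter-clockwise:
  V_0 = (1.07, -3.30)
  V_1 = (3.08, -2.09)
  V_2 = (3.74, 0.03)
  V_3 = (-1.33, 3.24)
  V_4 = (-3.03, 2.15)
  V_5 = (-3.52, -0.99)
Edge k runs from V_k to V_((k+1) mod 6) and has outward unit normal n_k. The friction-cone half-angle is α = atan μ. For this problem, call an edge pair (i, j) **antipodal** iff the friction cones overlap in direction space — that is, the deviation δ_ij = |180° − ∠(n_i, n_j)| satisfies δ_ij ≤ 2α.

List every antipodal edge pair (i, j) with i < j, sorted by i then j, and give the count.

count = 8; pairs: (0,2), (0,3), (0,4), (1,3), (1,4), (2,4), (2,5), (3,5)

α = atan 0.7 = 34.99°;  2α = 69.98°
n_0 = (+0.5157, -0.8567)
n_1 = (+0.9548, -0.2972)
n_2 = (+0.5349, +0.8449)
n_3 = (-0.5398, +0.8418)
n_4 = (-0.9880, +0.1542)
n_5 = (-0.4495, -0.8933)
  (0,1): δ = 138.34°  ·
  (0,2): δ = 63.39°  ✓
  (0,3): δ = 1.62°  ✓
  (0,4): δ = 50.08°  ✓
  (0,5): δ = 122.24°  ·
  (1,2): δ = 105.05°  ·
  (1,3): δ = 40.04°  ✓
  (1,4): δ = 8.42°  ✓
  (1,5): δ = 80.58°  ·
  (2,3): δ = 114.99°  ·
  (2,4): δ = 66.53°  ✓
  (2,5): δ = 5.62°  ✓
  (3,4): δ = 131.54°  ·
  (3,5): δ = 59.38°  ✓
  (4,5): δ = 107.85°  ·
antipodal pairs: 8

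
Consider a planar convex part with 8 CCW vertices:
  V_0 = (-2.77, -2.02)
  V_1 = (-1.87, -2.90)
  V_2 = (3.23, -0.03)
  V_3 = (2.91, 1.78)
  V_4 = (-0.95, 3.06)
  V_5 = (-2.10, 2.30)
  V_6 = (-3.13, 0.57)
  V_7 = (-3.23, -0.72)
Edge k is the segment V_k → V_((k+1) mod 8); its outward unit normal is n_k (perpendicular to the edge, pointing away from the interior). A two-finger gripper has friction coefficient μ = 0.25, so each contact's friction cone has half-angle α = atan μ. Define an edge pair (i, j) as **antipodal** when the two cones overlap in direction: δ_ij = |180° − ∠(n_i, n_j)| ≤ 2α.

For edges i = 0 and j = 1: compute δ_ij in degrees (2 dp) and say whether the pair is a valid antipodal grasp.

α = atan 0.25 = 14.04°;  2α = 28.07°
edge 0: e_0 = (+0.90, -0.88);  n_0 = (-0.6991, -0.7150)
edge 1: e_1 = (+5.10, +2.87);  n_1 = (+0.4904, -0.8715)
∠(n_0, n_1) = 73.72°
δ = |180° − 73.72°| = 106.28°
106.28° > 2α = 28.07°  →  invalid

δ = 106.28°, invalid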